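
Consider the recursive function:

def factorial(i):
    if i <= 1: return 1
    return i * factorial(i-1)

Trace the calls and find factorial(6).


factorial(6)
= 6 * factorial(5)
= 6 * 5 * factorial(4)
= 6 * 5 * 4 * factorial(3)
= 6 * 5 * 4 * 3 * factorial(2)
= 6 * 5 * 4 * 3 * 2 * factorial(1)
= 6 * 5 * 4 * 3 * 2 * 1
= 720

720


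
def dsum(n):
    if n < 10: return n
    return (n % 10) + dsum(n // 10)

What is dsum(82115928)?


dsum(82115928) = 8 + dsum(8211592)
dsum(8211592) = 2 + dsum(821159)
dsum(821159) = 9 + dsum(82115)
dsum(82115) = 5 + dsum(8211)
dsum(8211) = 1 + dsum(821)
dsum(821) = 1 + dsum(82)
dsum(82) = 2 + dsum(8)
dsum(8) = 8  (base case)
Total: 8 + 2 + 9 + 5 + 1 + 1 + 2 + 8 = 36

36


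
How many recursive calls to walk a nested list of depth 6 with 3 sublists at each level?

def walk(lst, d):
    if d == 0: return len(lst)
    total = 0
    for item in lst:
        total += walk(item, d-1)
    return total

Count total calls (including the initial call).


At depth 0 (root): 1 call
At depth 1: each of 1 parents calls walk on 3 children = 3 calls
At depth 2: each of 3 parents calls walk on 3 children = 9 calls
At depth 3: each of 9 parents calls walk on 3 children = 27 calls
At depth 4: each of 27 parents calls walk on 3 children = 81 calls
At depth 5: each of 81 parents calls walk on 3 children = 243 calls
At depth 6: each of 243 parents calls walk on 3 children = 729 calls
Total: 1 + 3 + 9 + 27 + 81 + 243 + 729 = 1093

1093


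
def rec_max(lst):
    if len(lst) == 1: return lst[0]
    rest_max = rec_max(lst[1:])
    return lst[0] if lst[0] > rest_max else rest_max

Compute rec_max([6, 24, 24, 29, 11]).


rec_max([6, 24, 24, 29, 11]): compare 6 with rec_max([24, 24, 29, 11])
rec_max([24, 24, 29, 11]): compare 24 with rec_max([24, 29, 11])
rec_max([24, 29, 11]): compare 24 with rec_max([29, 11])
rec_max([29, 11]): compare 29 with rec_max([11])
rec_max([11]) = 11  (base case)
Compare 29 with 11 -> 29
Compare 24 with 29 -> 29
Compare 24 with 29 -> 29
Compare 6 with 29 -> 29

29


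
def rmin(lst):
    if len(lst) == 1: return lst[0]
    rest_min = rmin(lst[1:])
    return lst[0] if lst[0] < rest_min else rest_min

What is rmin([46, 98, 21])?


rmin([46, 98, 21]): compare 46 with rmin([98, 21])
rmin([98, 21]): compare 98 with rmin([21])
rmin([21]) = 21  (base case)
Compare 98 with 21 -> 21
Compare 46 with 21 -> 21

21


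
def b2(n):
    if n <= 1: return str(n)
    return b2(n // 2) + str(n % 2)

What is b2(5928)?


b2(5928) = b2(2964) + '0'
b2(2964) = b2(1482) + '0'
b2(1482) = b2(741) + '0'
b2(741) = b2(370) + '1'
b2(370) = b2(185) + '0'
b2(185) = b2(92) + '1'
b2(92) = b2(46) + '0'
b2(46) = b2(23) + '0'
b2(23) = b2(11) + '1'
b2(11) = b2(5) + '1'
b2(5) = b2(2) + '1'
b2(2) = b2(1) + '0'
b2(1) = '1'  (base case)
Concatenating: '1' + '0' + '1' + '1' + '1' + '0' + '0' + '1' + '0' + '1' + '0' + '0' + '0' = '1011100101000'

1011100101000


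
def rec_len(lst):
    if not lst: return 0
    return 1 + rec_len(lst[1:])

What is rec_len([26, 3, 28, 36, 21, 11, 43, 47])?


rec_len([26, 3, 28, 36, 21, 11, 43, 47]) = 1 + rec_len([3, 28, 36, 21, 11, 43, 47])
rec_len([3, 28, 36, 21, 11, 43, 47]) = 1 + rec_len([28, 36, 21, 11, 43, 47])
rec_len([28, 36, 21, 11, 43, 47]) = 1 + rec_len([36, 21, 11, 43, 47])
rec_len([36, 21, 11, 43, 47]) = 1 + rec_len([21, 11, 43, 47])
rec_len([21, 11, 43, 47]) = 1 + rec_len([11, 43, 47])
rec_len([11, 43, 47]) = 1 + rec_len([43, 47])
rec_len([43, 47]) = 1 + rec_len([47])
rec_len([47]) = 1 + rec_len([])
rec_len([]) = 0  (base case)
Unwinding: 1 + 1 + 1 + 1 + 1 + 1 + 1 + 1 + 0 = 8

8


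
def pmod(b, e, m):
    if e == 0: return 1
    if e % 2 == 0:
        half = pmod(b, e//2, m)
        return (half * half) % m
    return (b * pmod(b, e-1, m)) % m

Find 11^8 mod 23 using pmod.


pmod(11, 8, 23): e is even, compute pmod(11, 4, 23)
  pmod(11, 4, 23): e is even, compute pmod(11, 2, 23)
    pmod(11, 2, 23): e is even, compute pmod(11, 1, 23)
      pmod(11, 1, 23): e is odd, compute pmod(11, 0, 23)
        pmod(11, 0, 23) = 1
      (11 * 1) % 23 = 11
    half=11, (11*11) % 23 = 6
  half=6, (6*6) % 23 = 13
half=13, (13*13) % 23 = 8

8


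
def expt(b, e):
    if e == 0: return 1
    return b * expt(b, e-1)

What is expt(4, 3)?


expt(4, 3)
= 4 * expt(4, 2)
= 4 * 4 * expt(4, 1)
= 4 * 4 * 4 * expt(4, 0)
= 4 * 4 * 4 * 1
= 64

64


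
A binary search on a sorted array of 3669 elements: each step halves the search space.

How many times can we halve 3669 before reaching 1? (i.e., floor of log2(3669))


3669 / 2 = 1834
1834 / 2 = 917
917 / 2 = 458
458 / 2 = 229
229 / 2 = 114
114 / 2 = 57
57 / 2 = 28
28 / 2 = 14
14 / 2 = 7
7 / 2 = 3
3 / 2 = 1
Reached 1 after 11 halvings

11


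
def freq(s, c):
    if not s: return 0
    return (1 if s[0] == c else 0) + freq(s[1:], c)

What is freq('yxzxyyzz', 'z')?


s[0]='y' != 'z' -> 0
s[0]='x' != 'z' -> 0
s[0]='z' == 'z' -> 1
s[0]='x' != 'z' -> 0
s[0]='y' != 'z' -> 0
s[0]='y' != 'z' -> 0
s[0]='z' == 'z' -> 1
s[0]='z' == 'z' -> 1
Sum: 0 + 0 + 1 + 0 + 0 + 0 + 1 + 1 = 3

3


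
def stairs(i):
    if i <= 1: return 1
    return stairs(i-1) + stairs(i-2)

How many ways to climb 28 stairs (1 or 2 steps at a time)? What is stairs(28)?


Building up from base cases:
stairs(0) = 1
stairs(1) = 1
stairs(2) = stairs(1) + stairs(0) = 1 + 1 = 2
stairs(3) = stairs(2) + stairs(1) = 2 + 1 = 3
stairs(4) = stairs(3) + stairs(2) = 3 + 2 = 5
stairs(5) = stairs(4) + stairs(3) = 5 + 3 = 8
stairs(6) = stairs(5) + stairs(4) = 8 + 5 = 13
stairs(7) = stairs(6) + stairs(5) = 13 + 8 = 21
stairs(8) = stairs(7) + stairs(6) = 21 + 13 = 34
stairs(9) = stairs(8) + stairs(7) = 34 + 21 = 55
stairs(10) = stairs(9) + stairs(8) = 55 + 34 = 89
stairs(11) = stairs(10) + stairs(9) = 89 + 55 = 144
stairs(12) = stairs(11) + stairs(10) = 144 + 89 = 233
stairs(13) = stairs(12) + stairs(11) = 233 + 144 = 377
stairs(14) = stairs(13) + stairs(12) = 377 + 233 = 610
stairs(15) = stairs(14) + stairs(13) = 610 + 377 = 987
stairs(16) = stairs(15) + stairs(14) = 987 + 610 = 1597
stairs(17) = stairs(16) + stairs(15) = 1597 + 987 = 2584
stairs(18) = stairs(17) + stairs(16) = 2584 + 1597 = 4181
stairs(19) = stairs(18) + stairs(17) = 4181 + 2584 = 6765
stairs(20) = stairs(19) + stairs(18) = 6765 + 4181 = 10946
stairs(21) = stairs(20) + stairs(19) = 10946 + 6765 = 17711
stairs(22) = stairs(21) + stairs(20) = 17711 + 10946 = 28657
stairs(23) = stairs(22) + stairs(21) = 28657 + 17711 = 46368
stairs(24) = stairs(23) + stairs(22) = 46368 + 28657 = 75025
stairs(25) = stairs(24) + stairs(23) = 75025 + 46368 = 121393
stairs(26) = stairs(25) + stairs(24) = 121393 + 75025 = 196418
stairs(27) = stairs(26) + stairs(25) = 196418 + 121393 = 317811
stairs(28) = stairs(27) + stairs(26) = 317811 + 196418 = 514229

514229


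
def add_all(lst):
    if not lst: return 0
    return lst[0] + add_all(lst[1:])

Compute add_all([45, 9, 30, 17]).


add_all([45, 9, 30, 17]) = 45 + add_all([9, 30, 17])
add_all([9, 30, 17]) = 9 + add_all([30, 17])
add_all([30, 17]) = 30 + add_all([17])
add_all([17]) = 17 + add_all([])
add_all([]) = 0  (base case)
Total: 45 + 9 + 30 + 17 + 0 = 101

101


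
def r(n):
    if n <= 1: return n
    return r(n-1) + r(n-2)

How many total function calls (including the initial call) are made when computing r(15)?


Let C(n) = total calls for r(n)
C(0) = 1, C(1) = 1
C(2) = 1 + C(1) + C(0) = 1 + 1 + 1 = 3
C(3) = 1 + C(2) + C(1) = 1 + 3 + 1 = 5
C(4) = 1 + C(3) + C(2) = 1 + 5 + 3 = 9
C(5) = 1 + C(4) + C(3) = 1 + 9 + 5 = 15
C(6) = 1 + C(5) + C(4) = 1 + 15 + 9 = 25
C(7) = 1 + C(6) + C(5) = 1 + 25 + 15 = 41
C(8) = 1 + C(7) + C(6) = 1 + 41 + 25 = 67
C(9) = 1 + C(8) + C(7) = 1 + 67 + 41 = 109
C(10) = 1 + C(9) + C(8) = 1 + 109 + 67 = 177
C(11) = 1 + C(10) + C(9) = 1 + 177 + 109 = 287
C(12) = 1 + C(11) + C(10) = 1 + 287 + 177 = 465
C(13) = 1 + C(12) + C(11) = 1 + 465 + 287 = 753
C(14) = 1 + C(13) + C(12) = 1 + 753 + 465 = 1219
C(15) = 1 + C(14) + C(13) = 1 + 1219 + 753 = 1973

1973


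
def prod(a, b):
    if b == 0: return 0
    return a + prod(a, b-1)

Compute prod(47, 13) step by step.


prod(47, 13) = 47 + prod(47, 12)
prod(47, 12) = 47 + prod(47, 11)
prod(47, 11) = 47 + prod(47, 10)
prod(47, 10) = 47 + prod(47, 9)
prod(47, 9) = 47 + prod(47, 8)
prod(47, 8) = 47 + prod(47, 7)
prod(47, 7) = 47 + prod(47, 6)
prod(47, 6) = 47 + prod(47, 5)
prod(47, 5) = 47 + prod(47, 4)
prod(47, 4) = 47 + prod(47, 3)
prod(47, 3) = 47 + prod(47, 2)
prod(47, 2) = 47 + prod(47, 1)
prod(47, 1) = 47 + prod(47, 0)
prod(47, 0) = 0  (base case)
Total: 47 + 47 + 47 + 47 + 47 + 47 + 47 + 47 + 47 + 47 + 47 + 47 + 47 + 0 = 611

611


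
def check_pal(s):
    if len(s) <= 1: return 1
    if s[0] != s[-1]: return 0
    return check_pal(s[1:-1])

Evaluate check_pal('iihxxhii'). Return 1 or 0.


check_pal('iihxxhii'): s[0]='i' == s[-1]='i' -> check check_pal('ihxxhi')
check_pal('ihxxhi'): s[0]='i' == s[-1]='i' -> check check_pal('hxxh')
check_pal('hxxh'): s[0]='h' == s[-1]='h' -> check check_pal('xx')
check_pal('xx'): s[0]='x' == s[-1]='x' -> check check_pal('')
check_pal(''): len <= 1 -> return 1  (base case)
Result: 1 (palindrome)

1


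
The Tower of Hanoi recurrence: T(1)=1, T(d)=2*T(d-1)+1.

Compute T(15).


T(15) = 2 * T(14) + 1
T(14) = 2 * T(13) + 1
T(13) = 2 * T(12) + 1
T(12) = 2 * T(11) + 1
T(11) = 2 * T(10) + 1
T(10) = 2 * T(9) + 1
T(9) = 2 * T(8) + 1
T(8) = 2 * T(7) + 1
T(7) = 2 * T(6) + 1
T(6) = 2 * T(5) + 1
T(5) = 2 * T(4) + 1
T(4) = 2 * T(3) + 1
T(3) = 2 * T(2) + 1
T(2) = 2 * T(1) + 1
T(1) = 1  (base case)
T(2) = 2 * 1 + 1 = 3
T(3) = 2 * 3 + 1 = 7
T(4) = 2 * 7 + 1 = 15
T(5) = 2 * 15 + 1 = 31
T(6) = 2 * 31 + 1 = 63
T(7) = 2 * 63 + 1 = 127
T(8) = 2 * 127 + 1 = 255
T(9) = 2 * 255 + 1 = 511
T(10) = 2 * 511 + 1 = 1023
T(11) = 2 * 1023 + 1 = 2047
T(12) = 2 * 2047 + 1 = 4095
T(13) = 2 * 4095 + 1 = 8191
T(14) = 2 * 8191 + 1 = 16383
T(15) = 2 * 16383 + 1 = 32767

32767


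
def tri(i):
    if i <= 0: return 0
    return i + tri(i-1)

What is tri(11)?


tri(11)
= 11 + 10 + 9 + 8 + 7 + 6 + 5 + 4 + 3 + 2 + 1 + tri(0)
= 11 + 10 + 9 + 8 + 7 + 6 + 5 + 4 + 3 + 2 + 1 + 0
= 66

66


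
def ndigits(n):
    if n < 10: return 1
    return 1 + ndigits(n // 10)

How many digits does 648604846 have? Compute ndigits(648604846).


ndigits(648604846) = 1 + ndigits(64860484)
ndigits(64860484) = 1 + ndigits(6486048)
ndigits(6486048) = 1 + ndigits(648604)
ndigits(648604) = 1 + ndigits(64860)
ndigits(64860) = 1 + ndigits(6486)
ndigits(6486) = 1 + ndigits(648)
ndigits(648) = 1 + ndigits(64)
ndigits(64) = 1 + ndigits(6)
ndigits(6) = 1  (base case: 6 < 10)
Unwinding: 1 + 1 + 1 + 1 + 1 + 1 + 1 + 1 + 1 = 9

9


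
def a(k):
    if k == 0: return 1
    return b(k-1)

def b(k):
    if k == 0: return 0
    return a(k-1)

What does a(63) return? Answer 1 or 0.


a(63) = b(62)
b(62) = a(61)
a(61) = b(60)
b(60) = a(59)
a(59) = b(58)
b(58) = a(57)
a(57) = b(56)
b(56) = a(55)
a(55) = b(54)
b(54) = a(53)
a(53) = b(52)
b(52) = a(51)
a(51) = b(50)
b(50) = a(49)
a(49) = b(48)
b(48) = a(47)
a(47) = b(46)
b(46) = a(45)
a(45) = b(44)
b(44) = a(43)
a(43) = b(42)
b(42) = a(41)
a(41) = b(40)
b(40) = a(39)
a(39) = b(38)
b(38) = a(37)
a(37) = b(36)
b(36) = a(35)
a(35) = b(34)
b(34) = a(33)
a(33) = b(32)
b(32) = a(31)
a(31) = b(30)
b(30) = a(29)
a(29) = b(28)
b(28) = a(27)
a(27) = b(26)
b(26) = a(25)
a(25) = b(24)
b(24) = a(23)
a(23) = b(22)
b(22) = a(21)
a(21) = b(20)
b(20) = a(19)
a(19) = b(18)
b(18) = a(17)
a(17) = b(16)
b(16) = a(15)
a(15) = b(14)
b(14) = a(13)
a(13) = b(12)
b(12) = a(11)
a(11) = b(10)
b(10) = a(9)
a(9) = b(8)
b(8) = a(7)
a(7) = b(6)
b(6) = a(5)
a(5) = b(4)
b(4) = a(3)
a(3) = b(2)
b(2) = a(1)
a(1) = b(0)
b(0) = 0  (base case)
Result: 0

0


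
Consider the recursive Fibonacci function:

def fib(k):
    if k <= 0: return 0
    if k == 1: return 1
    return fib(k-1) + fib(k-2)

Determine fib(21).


Computing fib(21) bottom-up:
fib(0) = 0
fib(1) = 1
fib(2) = fib(1) + fib(0) = 1 + 0 = 1
fib(3) = fib(2) + fib(1) = 1 + 1 = 2
fib(4) = fib(3) + fib(2) = 2 + 1 = 3
fib(5) = fib(4) + fib(3) = 3 + 2 = 5
fib(6) = fib(5) + fib(4) = 5 + 3 = 8
fib(7) = fib(6) + fib(5) = 8 + 5 = 13
fib(8) = fib(7) + fib(6) = 13 + 8 = 21
fib(9) = fib(8) + fib(7) = 21 + 13 = 34
fib(10) = fib(9) + fib(8) = 34 + 21 = 55
fib(11) = fib(10) + fib(9) = 55 + 34 = 89
fib(12) = fib(11) + fib(10) = 89 + 55 = 144
fib(13) = fib(12) + fib(11) = 144 + 89 = 233
fib(14) = fib(13) + fib(12) = 233 + 144 = 377
fib(15) = fib(14) + fib(13) = 377 + 233 = 610
fib(16) = fib(15) + fib(14) = 610 + 377 = 987
fib(17) = fib(16) + fib(15) = 987 + 610 = 1597
fib(18) = fib(17) + fib(16) = 1597 + 987 = 2584
fib(19) = fib(18) + fib(17) = 2584 + 1597 = 4181
fib(20) = fib(19) + fib(18) = 4181 + 2584 = 6765
fib(21) = fib(20) + fib(19) = 6765 + 4181 = 10946

10946


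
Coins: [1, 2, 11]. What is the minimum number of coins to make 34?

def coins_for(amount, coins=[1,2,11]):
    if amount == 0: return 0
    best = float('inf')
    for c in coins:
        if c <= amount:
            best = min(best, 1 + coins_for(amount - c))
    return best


Building up with DP:
coins_for(0) = 0
coins_for(1) = min(1+coins_for(0)=1+0=1) = 1
coins_for(2) = min(1+coins_for(1)=1+1=2, 1+coins_for(0)=1+0=1) = 1
coins_for(3) = min(1+coins_for(2)=1+1=2, 1+coins_for(1)=1+1=2) = 2
coins_for(4) = min(1+coins_for(3)=1+2=3, 1+coins_for(2)=1+1=2) = 2
coins_for(5) = min(1+coins_for(4)=1+2=3, 1+coins_for(3)=1+2=3) = 3
coins_for(6) = min(1+coins_for(5)=1+3=4, 1+coins_for(4)=1+2=3) = 3
coins_for(7) = min(1+coins_for(6)=1+3=4, 1+coins_for(5)=1+3=4) = 4
coins_for(8) = min(1+coins_for(7)=1+4=5, 1+coins_for(6)=1+3=4) = 4
coins_for(9) = min(1+coins_for(8)=1+4=5, 1+coins_for(7)=1+4=5) = 5
coins_for(10) = min(1+coins_for(9)=1+5=6, 1+coins_for(8)=1+4=5) = 5
coins_for(11) = min(1+coins_for(10)=1+5=6, 1+coins_for(9)=1+5=6, 1+coins_for(0)=1+0=1) = 1
coins_for(12) = min(1+coins_for(11)=1+1=2, 1+coins_for(10)=1+5=6, 1+coins_for(1)=1+1=2) = 2
coins_for(13) = min(1+coins_for(12)=1+2=3, 1+coins_for(11)=1+1=2, 1+coins_for(2)=1+1=2) = 2
coins_for(14) = min(1+coins_for(13)=1+2=3, 1+coins_for(12)=1+2=3, 1+coins_for(3)=1+2=3) = 3
coins_for(15) = min(1+coins_for(14)=1+3=4, 1+coins_for(13)=1+2=3, 1+coins_for(4)=1+2=3) = 3
coins_for(16) = min(1+coins_for(15)=1+3=4, 1+coins_for(14)=1+3=4, 1+coins_for(5)=1+3=4) = 4
coins_for(17) = min(1+coins_for(16)=1+4=5, 1+coins_for(15)=1+3=4, 1+coins_for(6)=1+3=4) = 4
coins_for(18) = min(1+coins_for(17)=1+4=5, 1+coins_for(16)=1+4=5, 1+coins_for(7)=1+4=5) = 5
coins_for(19) = min(1+coins_for(18)=1+5=6, 1+coins_for(17)=1+4=5, 1+coins_for(8)=1+4=5) = 5
coins_for(20) = min(1+coins_for(19)=1+5=6, 1+coins_for(18)=1+5=6, 1+coins_for(9)=1+5=6) = 6
coins_for(21) = min(1+coins_for(20)=1+6=7, 1+coins_for(19)=1+5=6, 1+coins_for(10)=1+5=6) = 6
coins_for(22) = min(1+coins_for(21)=1+6=7, 1+coins_for(20)=1+6=7, 1+coins_for(11)=1+1=2) = 2
coins_for(23) = min(1+coins_for(22)=1+2=3, 1+coins_for(21)=1+6=7, 1+coins_for(12)=1+2=3) = 3
coins_for(24) = min(1+coins_for(23)=1+3=4, 1+coins_for(22)=1+2=3, 1+coins_for(13)=1+2=3) = 3
coins_for(25) = min(1+coins_for(24)=1+3=4, 1+coins_for(23)=1+3=4, 1+coins_for(14)=1+3=4) = 4
coins_for(26) = min(1+coins_for(25)=1+4=5, 1+coins_for(24)=1+3=4, 1+coins_for(15)=1+3=4) = 4
coins_for(27) = min(1+coins_for(26)=1+4=5, 1+coins_for(25)=1+4=5, 1+coins_for(16)=1+4=5) = 5
coins_for(28) = min(1+coins_for(27)=1+5=6, 1+coins_for(26)=1+4=5, 1+coins_for(17)=1+4=5) = 5
coins_for(29) = min(1+coins_for(28)=1+5=6, 1+coins_for(27)=1+5=6, 1+coins_for(18)=1+5=6) = 6
coins_for(30) = min(1+coins_for(29)=1+6=7, 1+coins_for(28)=1+5=6, 1+coins_for(19)=1+5=6) = 6
coins_for(31) = min(1+coins_for(30)=1+6=7, 1+coins_for(29)=1+6=7, 1+coins_for(20)=1+6=7) = 7
coins_for(32) = min(1+coins_for(31)=1+7=8, 1+coins_for(30)=1+6=7, 1+coins_for(21)=1+6=7) = 7
coins_for(33) = min(1+coins_for(32)=1+7=8, 1+coins_for(31)=1+7=8, 1+coins_for(22)=1+2=3) = 3
coins_for(34) = min(1+coins_for(33)=1+3=4, 1+coins_for(32)=1+7=8, 1+coins_for(23)=1+3=4) = 4

4


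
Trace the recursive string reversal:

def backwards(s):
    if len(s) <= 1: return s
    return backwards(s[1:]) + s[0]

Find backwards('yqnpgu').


backwards('yqnpgu') = backwards('qnpgu') + 'y'
backwards('qnpgu') = backwards('npgu') + 'q'
backwards('npgu') = backwards('pgu') + 'n'
backwards('pgu') = backwards('gu') + 'p'
backwards('gu') = backwards('u') + 'g'
backwards('u') = 'u'  (base case)
Concatenating: 'u' + 'g' + 'p' + 'n' + 'q' + 'y' = 'ugpnqy'

ugpnqy


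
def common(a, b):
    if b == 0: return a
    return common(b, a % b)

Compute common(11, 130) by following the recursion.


common(11, 130) = common(130, 11)
common(130, 11) = common(11, 9)
common(11, 9) = common(9, 2)
common(9, 2) = common(2, 1)
common(2, 1) = common(1, 0)
common(1, 0) = 1  (base case)

1


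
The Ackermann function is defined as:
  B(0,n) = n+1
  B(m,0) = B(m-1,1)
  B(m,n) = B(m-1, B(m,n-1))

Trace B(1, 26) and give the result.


B(1, 26) = B(0, B(1, 25))
  B(1, 25) = B(0, B(1, 24))
    B(1, 24) = B(0, B(1, 23))
      B(1, 23) = B(0, B(1, 22))
        B(1, 22) = B(0, B(1, 21))
          B(1, 21) = B(0, B(1, 20))
          B(1, 20) = B(0, B(1, 19))
          B(1, 19) = B(0, B(1, 18))
          B(1, 18) = B(0, B(1, 17))
          B(1, 17) = B(0, B(1, 16))
          B(1, 16) = B(0, B(1, 15))
          B(1, 15) = B(0, B(1, 14))
          B(1, 14) = B(0, B(1, 13))
          B(1, 13) = B(0, B(1, 12))
          B(1, 12) = B(0, B(1, 11))
          B(1, 11) = B(0, B(1, 10))
          B(1, 10) = B(0, B(1, 9))
          B(1, 9) = B(0, B(1, 8))
          B(1, 8) = B(0, B(1, 7))
          B(1, 7) = B(0, B(1, 6))
          B(1, 6) = B(0, B(1, 5))
          B(1, 5) = B(0, B(1, 4))
          B(1, 4) = B(0, B(1, 3))
          B(1, 3) = B(0, B(1, 2))
          B(1, 2) = B(0, B(1, 1))
... (trace truncated)
Result: B(1, 26) = 28

28


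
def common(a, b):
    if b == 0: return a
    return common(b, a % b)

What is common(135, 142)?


common(135, 142) = common(142, 135)
common(142, 135) = common(135, 7)
common(135, 7) = common(7, 2)
common(7, 2) = common(2, 1)
common(2, 1) = common(1, 0)
common(1, 0) = 1  (base case)

1


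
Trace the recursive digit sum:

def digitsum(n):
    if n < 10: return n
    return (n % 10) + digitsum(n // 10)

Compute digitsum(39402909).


digitsum(39402909) = 9 + digitsum(3940290)
digitsum(3940290) = 0 + digitsum(394029)
digitsum(394029) = 9 + digitsum(39402)
digitsum(39402) = 2 + digitsum(3940)
digitsum(3940) = 0 + digitsum(394)
digitsum(394) = 4 + digitsum(39)
digitsum(39) = 9 + digitsum(3)
digitsum(3) = 3  (base case)
Total: 9 + 0 + 9 + 2 + 0 + 4 + 9 + 3 = 36

36


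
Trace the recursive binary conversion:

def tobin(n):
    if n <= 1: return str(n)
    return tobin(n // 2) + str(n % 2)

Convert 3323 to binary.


tobin(3323) = tobin(1661) + '1'
tobin(1661) = tobin(830) + '1'
tobin(830) = tobin(415) + '0'
tobin(415) = tobin(207) + '1'
tobin(207) = tobin(103) + '1'
tobin(103) = tobin(51) + '1'
tobin(51) = tobin(25) + '1'
tobin(25) = tobin(12) + '1'
tobin(12) = tobin(6) + '0'
tobin(6) = tobin(3) + '0'
tobin(3) = tobin(1) + '1'
tobin(1) = '1'  (base case)
Concatenating: '1' + '1' + '0' + '0' + '1' + '1' + '1' + '1' + '1' + '0' + '1' + '1' = '110011111011'

110011111011


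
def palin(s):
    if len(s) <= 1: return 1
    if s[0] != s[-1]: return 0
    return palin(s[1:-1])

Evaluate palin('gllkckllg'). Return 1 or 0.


palin('gllkckllg'): s[0]='g' == s[-1]='g' -> check palin('llkckll')
palin('llkckll'): s[0]='l' == s[-1]='l' -> check palin('lkckl')
palin('lkckl'): s[0]='l' == s[-1]='l' -> check palin('kck')
palin('kck'): s[0]='k' == s[-1]='k' -> check palin('c')
palin('c'): len <= 1 -> return 1  (base case)
Result: 1 (palindrome)

1


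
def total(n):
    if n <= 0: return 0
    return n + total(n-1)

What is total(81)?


total(81)
= 81 + 80 + 79 + 78 + 77 + 76 + 75 + 74 + 73 + 72 + 71 + 70 + 69 + 68 + 67 + 66 + 65 + 64 + 63 + 62 + 61 + 60 + 59 + 58 + 57 + 56 + 55 + 54 + 53 + 52 + 51 + 50 + 49 + 48 + 47 + 46 + 45 + 44 + 43 + 42 + 41 + 40 + 39 + 38 + 37 + 36 + 35 + 34 + 33 + 32 + 31 + 30 + 29 + 28 + 27 + 26 + 25 + 24 + 23 + 22 + 21 + 20 + 19 + 18 + 17 + 16 + 15 + 14 + 13 + 12 + 11 + 10 + 9 + 8 + 7 + 6 + 5 + 4 + 3 + 2 + 1 + total(0)
= 81 + 80 + 79 + 78 + 77 + 76 + 75 + 74 + 73 + 72 + 71 + 70 + 69 + 68 + 67 + 66 + 65 + 64 + 63 + 62 + 61 + 60 + 59 + 58 + 57 + 56 + 55 + 54 + 53 + 52 + 51 + 50 + 49 + 48 + 47 + 46 + 45 + 44 + 43 + 42 + 41 + 40 + 39 + 38 + 37 + 36 + 35 + 34 + 33 + 32 + 31 + 30 + 29 + 28 + 27 + 26 + 25 + 24 + 23 + 22 + 21 + 20 + 19 + 18 + 17 + 16 + 15 + 14 + 13 + 12 + 11 + 10 + 9 + 8 + 7 + 6 + 5 + 4 + 3 + 2 + 1 + 0
= 3321

3321


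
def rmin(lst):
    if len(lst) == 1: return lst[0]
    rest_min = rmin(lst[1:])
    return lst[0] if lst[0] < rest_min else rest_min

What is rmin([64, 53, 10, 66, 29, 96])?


rmin([64, 53, 10, 66, 29, 96]): compare 64 with rmin([53, 10, 66, 29, 96])
rmin([53, 10, 66, 29, 96]): compare 53 with rmin([10, 66, 29, 96])
rmin([10, 66, 29, 96]): compare 10 with rmin([66, 29, 96])
rmin([66, 29, 96]): compare 66 with rmin([29, 96])
rmin([29, 96]): compare 29 with rmin([96])
rmin([96]) = 96  (base case)
Compare 29 with 96 -> 29
Compare 66 with 29 -> 29
Compare 10 with 29 -> 10
Compare 53 with 10 -> 10
Compare 64 with 10 -> 10

10


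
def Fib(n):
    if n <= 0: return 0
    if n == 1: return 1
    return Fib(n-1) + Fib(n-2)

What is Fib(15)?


Computing Fib(15) bottom-up:
Fib(0) = 0
Fib(1) = 1
Fib(2) = Fib(1) + Fib(0) = 1 + 0 = 1
Fib(3) = Fib(2) + Fib(1) = 1 + 1 = 2
Fib(4) = Fib(3) + Fib(2) = 2 + 1 = 3
Fib(5) = Fib(4) + Fib(3) = 3 + 2 = 5
Fib(6) = Fib(5) + Fib(4) = 5 + 3 = 8
Fib(7) = Fib(6) + Fib(5) = 8 + 5 = 13
Fib(8) = Fib(7) + Fib(6) = 13 + 8 = 21
Fib(9) = Fib(8) + Fib(7) = 21 + 13 = 34
Fib(10) = Fib(9) + Fib(8) = 34 + 21 = 55
Fib(11) = Fib(10) + Fib(9) = 55 + 34 = 89
Fib(12) = Fib(11) + Fib(10) = 89 + 55 = 144
Fib(13) = Fib(12) + Fib(11) = 144 + 89 = 233
Fib(14) = Fib(13) + Fib(12) = 233 + 144 = 377
Fib(15) = Fib(14) + Fib(13) = 377 + 233 = 610

610


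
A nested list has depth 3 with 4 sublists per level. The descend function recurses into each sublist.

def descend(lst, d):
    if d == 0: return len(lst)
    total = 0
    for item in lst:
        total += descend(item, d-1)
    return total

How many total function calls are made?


At depth 0 (root): 1 call
At depth 1: each of 1 parents calls descend on 4 children = 4 calls
At depth 2: each of 4 parents calls descend on 4 children = 16 calls
At depth 3: each of 16 parents calls descend on 4 children = 64 calls
Total: 1 + 4 + 16 + 64 = 85

85


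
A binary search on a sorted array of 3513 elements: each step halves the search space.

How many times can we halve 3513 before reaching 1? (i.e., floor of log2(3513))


3513 / 2 = 1756
1756 / 2 = 878
878 / 2 = 439
439 / 2 = 219
219 / 2 = 109
109 / 2 = 54
54 / 2 = 27
27 / 2 = 13
13 / 2 = 6
6 / 2 = 3
3 / 2 = 1
Reached 1 after 11 halvings

11


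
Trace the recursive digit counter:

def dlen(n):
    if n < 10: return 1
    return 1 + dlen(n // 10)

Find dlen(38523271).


dlen(38523271) = 1 + dlen(3852327)
dlen(3852327) = 1 + dlen(385232)
dlen(385232) = 1 + dlen(38523)
dlen(38523) = 1 + dlen(3852)
dlen(3852) = 1 + dlen(385)
dlen(385) = 1 + dlen(38)
dlen(38) = 1 + dlen(3)
dlen(3) = 1  (base case: 3 < 10)
Unwinding: 1 + 1 + 1 + 1 + 1 + 1 + 1 + 1 = 8

8


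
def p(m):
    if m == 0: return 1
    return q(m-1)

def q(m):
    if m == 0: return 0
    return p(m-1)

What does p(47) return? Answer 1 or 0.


p(47) = q(46)
q(46) = p(45)
p(45) = q(44)
q(44) = p(43)
p(43) = q(42)
q(42) = p(41)
p(41) = q(40)
q(40) = p(39)
p(39) = q(38)
q(38) = p(37)
p(37) = q(36)
q(36) = p(35)
p(35) = q(34)
q(34) = p(33)
p(33) = q(32)
q(32) = p(31)
p(31) = q(30)
q(30) = p(29)
p(29) = q(28)
q(28) = p(27)
p(27) = q(26)
q(26) = p(25)
p(25) = q(24)
q(24) = p(23)
p(23) = q(22)
q(22) = p(21)
p(21) = q(20)
q(20) = p(19)
p(19) = q(18)
q(18) = p(17)
p(17) = q(16)
q(16) = p(15)
p(15) = q(14)
q(14) = p(13)
p(13) = q(12)
q(12) = p(11)
p(11) = q(10)
q(10) = p(9)
p(9) = q(8)
q(8) = p(7)
p(7) = q(6)
q(6) = p(5)
p(5) = q(4)
q(4) = p(3)
p(3) = q(2)
q(2) = p(1)
p(1) = q(0)
q(0) = 0  (base case)
Result: 0

0


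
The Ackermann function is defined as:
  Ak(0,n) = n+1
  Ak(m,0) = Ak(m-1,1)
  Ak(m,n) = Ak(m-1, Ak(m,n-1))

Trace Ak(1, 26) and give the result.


Ak(1, 26) = Ak(0, Ak(1, 25))
  Ak(1, 25) = Ak(0, Ak(1, 24))
    Ak(1, 24) = Ak(0, Ak(1, 23))
      Ak(1, 23) = Ak(0, Ak(1, 22))
        Ak(1, 22) = Ak(0, Ak(1, 21))
          Ak(1, 21) = Ak(0, Ak(1, 20))
          Ak(1, 20) = Ak(0, Ak(1, 19))
          Ak(1, 19) = Ak(0, Ak(1, 18))
          Ak(1, 18) = Ak(0, Ak(1, 17))
          Ak(1, 17) = Ak(0, Ak(1, 16))
          Ak(1, 16) = Ak(0, Ak(1, 15))
          Ak(1, 15) = Ak(0, Ak(1, 14))
          Ak(1, 14) = Ak(0, Ak(1, 13))
          Ak(1, 13) = Ak(0, Ak(1, 12))
          Ak(1, 12) = Ak(0, Ak(1, 11))
          Ak(1, 11) = Ak(0, Ak(1, 10))
          Ak(1, 10) = Ak(0, Ak(1, 9))
          Ak(1, 9) = Ak(0, Ak(1, 8))
          Ak(1, 8) = Ak(0, Ak(1, 7))
          Ak(1, 7) = Ak(0, Ak(1, 6))
          Ak(1, 6) = Ak(0, Ak(1, 5))
          Ak(1, 5) = Ak(0, Ak(1, 4))
          Ak(1, 4) = Ak(0, Ak(1, 3))
          Ak(1, 3) = Ak(0, Ak(1, 2))
          Ak(1, 2) = Ak(0, Ak(1, 1))
... (trace truncated)
Result: Ak(1, 26) = 28

28


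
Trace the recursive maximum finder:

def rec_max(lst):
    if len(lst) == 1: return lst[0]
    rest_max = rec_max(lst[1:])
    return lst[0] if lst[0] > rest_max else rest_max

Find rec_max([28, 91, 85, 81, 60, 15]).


rec_max([28, 91, 85, 81, 60, 15]): compare 28 with rec_max([91, 85, 81, 60, 15])
rec_max([91, 85, 81, 60, 15]): compare 91 with rec_max([85, 81, 60, 15])
rec_max([85, 81, 60, 15]): compare 85 with rec_max([81, 60, 15])
rec_max([81, 60, 15]): compare 81 with rec_max([60, 15])
rec_max([60, 15]): compare 60 with rec_max([15])
rec_max([15]) = 15  (base case)
Compare 60 with 15 -> 60
Compare 81 with 60 -> 81
Compare 85 with 81 -> 85
Compare 91 with 85 -> 91
Compare 28 with 91 -> 91

91


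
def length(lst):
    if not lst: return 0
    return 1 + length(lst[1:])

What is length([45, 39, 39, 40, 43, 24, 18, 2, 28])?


length([45, 39, 39, 40, 43, 24, 18, 2, 28]) = 1 + length([39, 39, 40, 43, 24, 18, 2, 28])
length([39, 39, 40, 43, 24, 18, 2, 28]) = 1 + length([39, 40, 43, 24, 18, 2, 28])
length([39, 40, 43, 24, 18, 2, 28]) = 1 + length([40, 43, 24, 18, 2, 28])
length([40, 43, 24, 18, 2, 28]) = 1 + length([43, 24, 18, 2, 28])
length([43, 24, 18, 2, 28]) = 1 + length([24, 18, 2, 28])
length([24, 18, 2, 28]) = 1 + length([18, 2, 28])
length([18, 2, 28]) = 1 + length([2, 28])
length([2, 28]) = 1 + length([28])
length([28]) = 1 + length([])
length([]) = 0  (base case)
Unwinding: 1 + 1 + 1 + 1 + 1 + 1 + 1 + 1 + 1 + 0 = 9

9


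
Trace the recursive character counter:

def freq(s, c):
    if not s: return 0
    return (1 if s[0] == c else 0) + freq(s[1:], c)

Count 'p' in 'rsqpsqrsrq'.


s[0]='r' != 'p' -> 0
s[0]='s' != 'p' -> 0
s[0]='q' != 'p' -> 0
s[0]='p' == 'p' -> 1
s[0]='s' != 'p' -> 0
s[0]='q' != 'p' -> 0
s[0]='r' != 'p' -> 0
s[0]='s' != 'p' -> 0
s[0]='r' != 'p' -> 0
s[0]='q' != 'p' -> 0
Sum: 0 + 0 + 0 + 1 + 0 + 0 + 0 + 0 + 0 + 0 = 1

1


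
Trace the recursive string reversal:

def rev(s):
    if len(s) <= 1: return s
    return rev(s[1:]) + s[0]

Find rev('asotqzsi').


rev('asotqzsi') = rev('sotqzsi') + 'a'
rev('sotqzsi') = rev('otqzsi') + 's'
rev('otqzsi') = rev('tqzsi') + 'o'
rev('tqzsi') = rev('qzsi') + 't'
rev('qzsi') = rev('zsi') + 'q'
rev('zsi') = rev('si') + 'z'
rev('si') = rev('i') + 's'
rev('i') = 'i'  (base case)
Concatenating: 'i' + 's' + 'z' + 'q' + 't' + 'o' + 's' + 'a' = 'iszqtosa'

iszqtosa


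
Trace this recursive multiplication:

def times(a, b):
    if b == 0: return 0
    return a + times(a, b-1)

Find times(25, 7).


times(25, 7) = 25 + times(25, 6)
times(25, 6) = 25 + times(25, 5)
times(25, 5) = 25 + times(25, 4)
times(25, 4) = 25 + times(25, 3)
times(25, 3) = 25 + times(25, 2)
times(25, 2) = 25 + times(25, 1)
times(25, 1) = 25 + times(25, 0)
times(25, 0) = 0  (base case)
Total: 25 + 25 + 25 + 25 + 25 + 25 + 25 + 0 = 175

175


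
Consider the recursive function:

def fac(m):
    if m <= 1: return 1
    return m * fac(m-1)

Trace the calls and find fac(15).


fac(15)
= 15 * fac(14)
= 15 * 14 * fac(13)
= 15 * 14 * 13 * fac(12)
= 15 * 14 * 13 * 12 * fac(11)
= 15 * 14 * 13 * 12 * 11 * fac(10)
= 15 * 14 * 13 * 12 * 11 * 10 * fac(9)
= 15 * 14 * 13 * 12 * 11 * 10 * 9 * fac(8)
= 15 * 14 * 13 * 12 * 11 * 10 * 9 * 8 * fac(7)
= 15 * 14 * 13 * 12 * 11 * 10 * 9 * 8 * 7 * fac(6)
= 15 * 14 * 13 * 12 * 11 * 10 * 9 * 8 * 7 * 6 * fac(5)
= 15 * 14 * 13 * 12 * 11 * 10 * 9 * 8 * 7 * 6 * 5 * fac(4)
= 15 * 14 * 13 * 12 * 11 * 10 * 9 * 8 * 7 * 6 * 5 * 4 * fac(3)
= 15 * 14 * 13 * 12 * 11 * 10 * 9 * 8 * 7 * 6 * 5 * 4 * 3 * fac(2)
= 15 * 14 * 13 * 12 * 11 * 10 * 9 * 8 * 7 * 6 * 5 * 4 * 3 * 2 * fac(1)
= 15 * 14 * 13 * 12 * 11 * 10 * 9 * 8 * 7 * 6 * 5 * 4 * 3 * 2 * 1
= 1307674368000

1307674368000


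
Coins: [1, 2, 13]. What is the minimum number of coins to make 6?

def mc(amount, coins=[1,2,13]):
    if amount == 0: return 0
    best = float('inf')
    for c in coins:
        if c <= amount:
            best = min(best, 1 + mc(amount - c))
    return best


Building up with DP:
mc(0) = 0
mc(1) = min(1+mc(0)=1+0=1) = 1
mc(2) = min(1+mc(1)=1+1=2, 1+mc(0)=1+0=1) = 1
mc(3) = min(1+mc(2)=1+1=2, 1+mc(1)=1+1=2) = 2
mc(4) = min(1+mc(3)=1+2=3, 1+mc(2)=1+1=2) = 2
mc(5) = min(1+mc(4)=1+2=3, 1+mc(3)=1+2=3) = 3
mc(6) = min(1+mc(5)=1+3=4, 1+mc(4)=1+2=3) = 3

3


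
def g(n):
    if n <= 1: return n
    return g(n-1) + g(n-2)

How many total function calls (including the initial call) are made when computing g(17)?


Let C(n) = total calls for g(n)
C(0) = 1, C(1) = 1
C(2) = 1 + C(1) + C(0) = 1 + 1 + 1 = 3
C(3) = 1 + C(2) + C(1) = 1 + 3 + 1 = 5
C(4) = 1 + C(3) + C(2) = 1 + 5 + 3 = 9
C(5) = 1 + C(4) + C(3) = 1 + 9 + 5 = 15
C(6) = 1 + C(5) + C(4) = 1 + 15 + 9 = 25
C(7) = 1 + C(6) + C(5) = 1 + 25 + 15 = 41
C(8) = 1 + C(7) + C(6) = 1 + 41 + 25 = 67
C(9) = 1 + C(8) + C(7) = 1 + 67 + 41 = 109
C(10) = 1 + C(9) + C(8) = 1 + 109 + 67 = 177
C(11) = 1 + C(10) + C(9) = 1 + 177 + 109 = 287
C(12) = 1 + C(11) + C(10) = 1 + 287 + 177 = 465
C(13) = 1 + C(12) + C(11) = 1 + 465 + 287 = 753
C(14) = 1 + C(13) + C(12) = 1 + 753 + 465 = 1219
C(15) = 1 + C(14) + C(13) = 1 + 1219 + 753 = 1973
C(16) = 1 + C(15) + C(14) = 1 + 1973 + 1219 = 3193
C(17) = 1 + C(16) + C(15) = 1 + 3193 + 1973 = 5167

5167


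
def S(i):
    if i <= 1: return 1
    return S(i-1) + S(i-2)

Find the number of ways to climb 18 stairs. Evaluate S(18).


Building up from base cases:
S(0) = 1
S(1) = 1
S(2) = S(1) + S(0) = 1 + 1 = 2
S(3) = S(2) + S(1) = 2 + 1 = 3
S(4) = S(3) + S(2) = 3 + 2 = 5
S(5) = S(4) + S(3) = 5 + 3 = 8
S(6) = S(5) + S(4) = 8 + 5 = 13
S(7) = S(6) + S(5) = 13 + 8 = 21
S(8) = S(7) + S(6) = 21 + 13 = 34
S(9) = S(8) + S(7) = 34 + 21 = 55
S(10) = S(9) + S(8) = 55 + 34 = 89
S(11) = S(10) + S(9) = 89 + 55 = 144
S(12) = S(11) + S(10) = 144 + 89 = 233
S(13) = S(12) + S(11) = 233 + 144 = 377
S(14) = S(13) + S(12) = 377 + 233 = 610
S(15) = S(14) + S(13) = 610 + 377 = 987
S(16) = S(15) + S(14) = 987 + 610 = 1597
S(17) = S(16) + S(15) = 1597 + 987 = 2584
S(18) = S(17) + S(16) = 2584 + 1597 = 4181

4181


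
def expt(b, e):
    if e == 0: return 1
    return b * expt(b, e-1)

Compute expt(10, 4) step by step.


expt(10, 4)
= 10 * expt(10, 3)
= 10 * 10 * expt(10, 2)
= 10 * 10 * 10 * expt(10, 1)
= 10 * 10 * 10 * 10 * expt(10, 0)
= 10 * 10 * 10 * 10 * 1
= 10000

10000


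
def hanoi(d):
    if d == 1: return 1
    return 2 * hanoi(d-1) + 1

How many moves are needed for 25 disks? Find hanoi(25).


hanoi(25) = 2 * hanoi(24) + 1
hanoi(24) = 2 * hanoi(23) + 1
hanoi(23) = 2 * hanoi(22) + 1
hanoi(22) = 2 * hanoi(21) + 1
hanoi(21) = 2 * hanoi(20) + 1
hanoi(20) = 2 * hanoi(19) + 1
hanoi(19) = 2 * hanoi(18) + 1
hanoi(18) = 2 * hanoi(17) + 1
hanoi(17) = 2 * hanoi(16) + 1
hanoi(16) = 2 * hanoi(15) + 1
hanoi(15) = 2 * hanoi(14) + 1
hanoi(14) = 2 * hanoi(13) + 1
hanoi(13) = 2 * hanoi(12) + 1
hanoi(12) = 2 * hanoi(11) + 1
hanoi(11) = 2 * hanoi(10) + 1
hanoi(10) = 2 * hanoi(9) + 1
hanoi(9) = 2 * hanoi(8) + 1
hanoi(8) = 2 * hanoi(7) + 1
hanoi(7) = 2 * hanoi(6) + 1
hanoi(6) = 2 * hanoi(5) + 1
hanoi(5) = 2 * hanoi(4) + 1
hanoi(4) = 2 * hanoi(3) + 1
hanoi(3) = 2 * hanoi(2) + 1
hanoi(2) = 2 * hanoi(1) + 1
hanoi(1) = 1  (base case)
hanoi(2) = 2 * 1 + 1 = 3
hanoi(3) = 2 * 3 + 1 = 7
hanoi(4) = 2 * 7 + 1 = 15
hanoi(5) = 2 * 15 + 1 = 31
hanoi(6) = 2 * 31 + 1 = 63
hanoi(7) = 2 * 63 + 1 = 127
hanoi(8) = 2 * 127 + 1 = 255
hanoi(9) = 2 * 255 + 1 = 511
hanoi(10) = 2 * 511 + 1 = 1023
hanoi(11) = 2 * 1023 + 1 = 2047
hanoi(12) = 2 * 2047 + 1 = 4095
hanoi(13) = 2 * 4095 + 1 = 8191
hanoi(14) = 2 * 8191 + 1 = 16383
hanoi(15) = 2 * 16383 + 1 = 32767
hanoi(16) = 2 * 32767 + 1 = 65535
hanoi(17) = 2 * 65535 + 1 = 131071
hanoi(18) = 2 * 131071 + 1 = 262143
hanoi(19) = 2 * 262143 + 1 = 524287
hanoi(20) = 2 * 524287 + 1 = 1048575
hanoi(21) = 2 * 1048575 + 1 = 2097151
hanoi(22) = 2 * 2097151 + 1 = 4194303
hanoi(23) = 2 * 4194303 + 1 = 8388607
hanoi(24) = 2 * 8388607 + 1 = 16777215
hanoi(25) = 2 * 16777215 + 1 = 33554431

33554431


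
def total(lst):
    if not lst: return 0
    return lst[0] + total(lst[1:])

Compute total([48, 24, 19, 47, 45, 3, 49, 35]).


total([48, 24, 19, 47, 45, 3, 49, 35]) = 48 + total([24, 19, 47, 45, 3, 49, 35])
total([24, 19, 47, 45, 3, 49, 35]) = 24 + total([19, 47, 45, 3, 49, 35])
total([19, 47, 45, 3, 49, 35]) = 19 + total([47, 45, 3, 49, 35])
total([47, 45, 3, 49, 35]) = 47 + total([45, 3, 49, 35])
total([45, 3, 49, 35]) = 45 + total([3, 49, 35])
total([3, 49, 35]) = 3 + total([49, 35])
total([49, 35]) = 49 + total([35])
total([35]) = 35 + total([])
total([]) = 0  (base case)
Total: 48 + 24 + 19 + 47 + 45 + 3 + 49 + 35 + 0 = 270

270


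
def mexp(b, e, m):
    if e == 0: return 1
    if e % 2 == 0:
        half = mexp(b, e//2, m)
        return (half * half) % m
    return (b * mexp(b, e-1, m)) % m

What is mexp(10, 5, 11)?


mexp(10, 5, 11): e is odd, compute mexp(10, 4, 11)
  mexp(10, 4, 11): e is even, compute mexp(10, 2, 11)
    mexp(10, 2, 11): e is even, compute mexp(10, 1, 11)
      mexp(10, 1, 11): e is odd, compute mexp(10, 0, 11)
        mexp(10, 0, 11) = 1
      (10 * 1) % 11 = 10
    half=10, (10*10) % 11 = 1
  half=1, (1*1) % 11 = 1
(10 * 1) % 11 = 10

10


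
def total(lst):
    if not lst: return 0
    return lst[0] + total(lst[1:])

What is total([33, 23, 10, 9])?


total([33, 23, 10, 9]) = 33 + total([23, 10, 9])
total([23, 10, 9]) = 23 + total([10, 9])
total([10, 9]) = 10 + total([9])
total([9]) = 9 + total([])
total([]) = 0  (base case)
Total: 33 + 23 + 10 + 9 + 0 = 75

75


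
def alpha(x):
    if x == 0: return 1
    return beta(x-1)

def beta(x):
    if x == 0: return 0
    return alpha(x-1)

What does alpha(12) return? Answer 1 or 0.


alpha(12) = beta(11)
beta(11) = alpha(10)
alpha(10) = beta(9)
beta(9) = alpha(8)
alpha(8) = beta(7)
beta(7) = alpha(6)
alpha(6) = beta(5)
beta(5) = alpha(4)
alpha(4) = beta(3)
beta(3) = alpha(2)
alpha(2) = beta(1)
beta(1) = alpha(0)
alpha(0) = 1  (base case)
Result: 1

1


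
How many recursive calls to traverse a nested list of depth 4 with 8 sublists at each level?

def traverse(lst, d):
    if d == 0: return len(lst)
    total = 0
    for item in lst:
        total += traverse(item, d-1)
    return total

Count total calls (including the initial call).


At depth 0 (root): 1 call
At depth 1: each of 1 parents calls traverse on 8 children = 8 calls
At depth 2: each of 8 parents calls traverse on 8 children = 64 calls
At depth 3: each of 64 parents calls traverse on 8 children = 512 calls
At depth 4: each of 512 parents calls traverse on 8 children = 4096 calls
Total: 1 + 8 + 64 + 512 + 4096 = 4681

4681


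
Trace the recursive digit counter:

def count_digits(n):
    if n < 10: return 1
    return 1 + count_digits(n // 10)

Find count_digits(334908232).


count_digits(334908232) = 1 + count_digits(33490823)
count_digits(33490823) = 1 + count_digits(3349082)
count_digits(3349082) = 1 + count_digits(334908)
count_digits(334908) = 1 + count_digits(33490)
count_digits(33490) = 1 + count_digits(3349)
count_digits(3349) = 1 + count_digits(334)
count_digits(334) = 1 + count_digits(33)
count_digits(33) = 1 + count_digits(3)
count_digits(3) = 1  (base case: 3 < 10)
Unwinding: 1 + 1 + 1 + 1 + 1 + 1 + 1 + 1 + 1 = 9

9


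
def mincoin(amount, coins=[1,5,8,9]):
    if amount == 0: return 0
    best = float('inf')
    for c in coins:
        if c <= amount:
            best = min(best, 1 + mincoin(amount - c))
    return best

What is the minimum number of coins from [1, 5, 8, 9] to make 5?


Building up with DP:
mincoin(0) = 0
mincoin(1) = min(1+mincoin(0)=1+0=1) = 1
mincoin(2) = min(1+mincoin(1)=1+1=2) = 2
mincoin(3) = min(1+mincoin(2)=1+2=3) = 3
mincoin(4) = min(1+mincoin(3)=1+3=4) = 4
mincoin(5) = min(1+mincoin(4)=1+4=5, 1+mincoin(0)=1+0=1) = 1

1


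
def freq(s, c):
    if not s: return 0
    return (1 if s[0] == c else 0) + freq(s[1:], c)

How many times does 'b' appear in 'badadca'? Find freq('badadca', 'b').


s[0]='b' == 'b' -> 1
s[0]='a' != 'b' -> 0
s[0]='d' != 'b' -> 0
s[0]='a' != 'b' -> 0
s[0]='d' != 'b' -> 0
s[0]='c' != 'b' -> 0
s[0]='a' != 'b' -> 0
Sum: 1 + 0 + 0 + 0 + 0 + 0 + 0 = 1

1


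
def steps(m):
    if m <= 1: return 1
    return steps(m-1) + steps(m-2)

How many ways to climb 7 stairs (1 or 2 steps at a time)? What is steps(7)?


Building up from base cases:
steps(0) = 1
steps(1) = 1
steps(2) = steps(1) + steps(0) = 1 + 1 = 2
steps(3) = steps(2) + steps(1) = 2 + 1 = 3
steps(4) = steps(3) + steps(2) = 3 + 2 = 5
steps(5) = steps(4) + steps(3) = 5 + 3 = 8
steps(6) = steps(5) + steps(4) = 8 + 5 = 13
steps(7) = steps(6) + steps(5) = 13 + 8 = 21

21


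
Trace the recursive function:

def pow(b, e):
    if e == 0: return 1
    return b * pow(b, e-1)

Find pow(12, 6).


pow(12, 6)
= 12 * pow(12, 5)
= 12 * 12 * pow(12, 4)
= 12 * 12 * 12 * pow(12, 3)
= 12 * 12 * 12 * 12 * pow(12, 2)
= 12 * 12 * 12 * 12 * 12 * pow(12, 1)
= 12 * 12 * 12 * 12 * 12 * 12 * pow(12, 0)
= 12 * 12 * 12 * 12 * 12 * 12 * 1
= 2985984

2985984


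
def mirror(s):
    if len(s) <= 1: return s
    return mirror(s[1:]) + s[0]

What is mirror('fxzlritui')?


mirror('fxzlritui') = mirror('xzlritui') + 'f'
mirror('xzlritui') = mirror('zlritui') + 'x'
mirror('zlritui') = mirror('lritui') + 'z'
mirror('lritui') = mirror('ritui') + 'l'
mirror('ritui') = mirror('itui') + 'r'
mirror('itui') = mirror('tui') + 'i'
mirror('tui') = mirror('ui') + 't'
mirror('ui') = mirror('i') + 'u'
mirror('i') = 'i'  (base case)
Concatenating: 'i' + 'u' + 't' + 'i' + 'r' + 'l' + 'z' + 'x' + 'f' = 'iutirlzxf'

iutirlzxf


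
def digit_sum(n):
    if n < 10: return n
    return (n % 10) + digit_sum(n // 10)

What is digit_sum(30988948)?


digit_sum(30988948) = 8 + digit_sum(3098894)
digit_sum(3098894) = 4 + digit_sum(309889)
digit_sum(309889) = 9 + digit_sum(30988)
digit_sum(30988) = 8 + digit_sum(3098)
digit_sum(3098) = 8 + digit_sum(309)
digit_sum(309) = 9 + digit_sum(30)
digit_sum(30) = 0 + digit_sum(3)
digit_sum(3) = 3  (base case)
Total: 8 + 4 + 9 + 8 + 8 + 9 + 0 + 3 = 49

49


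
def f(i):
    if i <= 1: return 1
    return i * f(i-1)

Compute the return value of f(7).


f(7)
= 7 * f(6)
= 7 * 6 * f(5)
= 7 * 6 * 5 * f(4)
= 7 * 6 * 5 * 4 * f(3)
= 7 * 6 * 5 * 4 * 3 * f(2)
= 7 * 6 * 5 * 4 * 3 * 2 * f(1)
= 7 * 6 * 5 * 4 * 3 * 2 * 1
= 5040

5040


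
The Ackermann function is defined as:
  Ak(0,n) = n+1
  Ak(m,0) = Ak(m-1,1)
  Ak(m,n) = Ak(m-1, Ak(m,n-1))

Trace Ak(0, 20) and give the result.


Ak(0, 20) = 21
Result: Ak(0, 20) = 21

21


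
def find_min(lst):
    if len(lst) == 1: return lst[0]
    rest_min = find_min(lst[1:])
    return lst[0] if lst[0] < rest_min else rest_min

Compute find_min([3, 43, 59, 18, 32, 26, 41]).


find_min([3, 43, 59, 18, 32, 26, 41]): compare 3 with find_min([43, 59, 18, 32, 26, 41])
find_min([43, 59, 18, 32, 26, 41]): compare 43 with find_min([59, 18, 32, 26, 41])
find_min([59, 18, 32, 26, 41]): compare 59 with find_min([18, 32, 26, 41])
find_min([18, 32, 26, 41]): compare 18 with find_min([32, 26, 41])
find_min([32, 26, 41]): compare 32 with find_min([26, 41])
find_min([26, 41]): compare 26 with find_min([41])
find_min([41]) = 41  (base case)
Compare 26 with 41 -> 26
Compare 32 with 26 -> 26
Compare 18 with 26 -> 18
Compare 59 with 18 -> 18
Compare 43 with 18 -> 18
Compare 3 with 18 -> 3

3
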